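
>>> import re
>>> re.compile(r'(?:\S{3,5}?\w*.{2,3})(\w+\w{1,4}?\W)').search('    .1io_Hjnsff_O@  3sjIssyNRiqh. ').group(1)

The match spans [4:33] → '.1io_Hjnsff_O@  3sjIssyNRiqh.'.
Captured: group 1 = '3sjIssyNRiqh.'.

'3sjIssyNRiqh.'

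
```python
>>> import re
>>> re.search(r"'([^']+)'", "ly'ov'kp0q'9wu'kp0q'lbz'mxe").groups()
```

`re.search` tries every starting position until one works.
The match spans [2:6] → "'ov'".
Captured: group 1 = 'ov'.

('ov',)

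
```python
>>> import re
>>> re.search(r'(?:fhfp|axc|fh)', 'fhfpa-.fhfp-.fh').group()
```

Alternation tries branches left to right and keeps the first one that lets the overall match succeed at that position.
`re.search` scans for the first position where the pattern succeeds.
The match spans [0:4] → 'fhfp'.

'fhfp'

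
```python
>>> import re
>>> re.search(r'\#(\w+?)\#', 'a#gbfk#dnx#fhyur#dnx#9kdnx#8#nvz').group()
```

'#gbfk#'

`re.search` tries every starting position until one works.
The match spans [1:7] → '#gbfk#'.
Captured: group 1 = 'gbfk'.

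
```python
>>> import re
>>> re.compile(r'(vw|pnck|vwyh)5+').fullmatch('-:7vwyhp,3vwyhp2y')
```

`re.fullmatch` is like wrapping the pattern in `^…$` (in single-line mode).
Here the string isn't matched end-to-end, so the call returns None.

None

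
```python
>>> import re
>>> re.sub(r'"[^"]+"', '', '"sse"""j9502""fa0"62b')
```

'"62b'

`sub` substitutes '' at each match site.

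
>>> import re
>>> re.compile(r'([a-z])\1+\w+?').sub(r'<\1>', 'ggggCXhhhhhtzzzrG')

'<g>X<h><z>G'

`\1` has to match the exact text group 1 already captured.
Matches: at [0:5] → 'ggggC'; at [6:12] → 'hhhhht'; at [12:16] → 'zzzr'.
`\1` in the replacement pulls in group 1's text for each match.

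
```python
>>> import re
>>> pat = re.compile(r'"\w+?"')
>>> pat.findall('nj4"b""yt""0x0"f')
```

Matches: at [3:6] → '"b"'; at [6:10] → '"yt"'; at [10:15] → '"0x0"'.
With no groups in the pattern, `findall` gives back each whole match — 3 here.

['"b"', '"yt"', '"0x0"']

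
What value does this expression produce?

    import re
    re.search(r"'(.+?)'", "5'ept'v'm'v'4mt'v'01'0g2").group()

"'ept'"

`search` walks the string left to right and returns the first match it finds.
The match spans [1:6] → "'ept'".
Captured: group 1 = 'ept'.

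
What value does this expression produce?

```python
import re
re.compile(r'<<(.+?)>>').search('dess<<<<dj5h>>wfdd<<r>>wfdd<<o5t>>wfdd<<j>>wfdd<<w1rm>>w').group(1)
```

Because the quantifier is non-greedy, it stops expanding at the earliest point where the rest of the pattern can succeed.
Unlike `match`, `search` isn't anchored — it looks for the pattern anywhere in the string.
The match spans [4:14] → '<<<<dj5h>>'.
Captured: group 1 = '<<dj5h'.

'<<dj5h'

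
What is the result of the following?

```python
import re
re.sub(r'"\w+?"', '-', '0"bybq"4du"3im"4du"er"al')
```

'0-4du-4du-al'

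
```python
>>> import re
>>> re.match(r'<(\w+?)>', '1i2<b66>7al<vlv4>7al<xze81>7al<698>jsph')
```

None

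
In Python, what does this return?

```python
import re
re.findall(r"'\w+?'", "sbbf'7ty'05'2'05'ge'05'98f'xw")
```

Matches: at [4:9] → "'7ty'"; at [11:14] → "'2'"; at [16:20] → "'ge'"; at [22:27] → "'98f'".
`findall` yields the raw match text (4 of them) because the pattern has no groups.

["'7ty'", "'2'", "'ge'", "'98f'"]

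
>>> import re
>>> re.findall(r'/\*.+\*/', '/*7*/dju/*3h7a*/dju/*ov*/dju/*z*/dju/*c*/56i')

['/*7*/dju/*3h7a*/dju/*ov*/dju/*z*/dju/*c*/']

Matches: at [0:41] → '/*7*/dju/*3h7a*/dju/*ov*/dju/*z*/dju/*c*/'.
`findall` yields the raw match text (1 of them) because the pattern has no groups.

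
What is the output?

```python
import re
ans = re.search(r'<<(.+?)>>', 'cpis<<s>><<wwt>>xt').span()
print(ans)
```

(4, 9)

Unlike `match`, `search` isn't anchored — it looks for the pattern anywhere in the string.
The match spans [4:9] → '<<s>>'.
Captured: group 1 = 's'.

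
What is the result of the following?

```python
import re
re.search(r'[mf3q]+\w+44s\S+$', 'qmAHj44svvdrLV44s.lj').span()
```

Pattern: one or more of one of [mf3q], then one or more of a word character, then the literal '44s'; then one or more of a non-whitespace character; then anchored at the end.
`search` walks the string left to right and returns the first match it finds.
The match spans [0:20] → 'qmAHj44svvdrLV44s.lj'.

(0, 20)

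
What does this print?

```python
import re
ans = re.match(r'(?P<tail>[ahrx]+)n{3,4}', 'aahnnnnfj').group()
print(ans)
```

Pattern: one or more of one of [ahrx] (captured as 'tail'); then 3 to 4 of a literal 'n'.
`re.match` only tries the pattern at the start of the string.
The match spans [0:7] → 'aahnnnn'.
Captured: group 1 = 'aah'.

aahnnnn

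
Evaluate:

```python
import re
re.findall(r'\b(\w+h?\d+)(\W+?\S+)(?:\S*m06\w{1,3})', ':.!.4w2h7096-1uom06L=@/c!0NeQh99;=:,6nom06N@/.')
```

This matches a word boundary (`\b`, zero-width); then one or more of a word character, then optionally the literal 'h', then one or more of a digit (captured); then one or more of a non-word character (lazy), then one or more of a non-whitespace character (captured); then zero or more of a non-whitespace character, then the literal 'm06', then 1 to 3 of a word character (non-capturing group).
2 groups means the one result is a tuple of 2 captured strings — 1 here.

[('4w2h7096', '-1uom06L=@/c!0NeQh99;=:,6no')]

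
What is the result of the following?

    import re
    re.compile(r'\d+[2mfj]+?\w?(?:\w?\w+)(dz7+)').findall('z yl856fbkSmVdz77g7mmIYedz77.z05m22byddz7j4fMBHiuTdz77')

['dz77', 'dz77']

The pattern matches one or more of a digit, then one or more of one of [2mfj] (lazy), then optionally a word character; then optionally a word character, then one or more of a word character (non-capturing group); then the literal 'dz', then one or more of a literal '7' (captured).
One capturing group, so `findall` returns just the captured substring from each match — 2 in all.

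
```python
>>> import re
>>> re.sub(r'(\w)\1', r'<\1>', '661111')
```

'<6><1><1>'

After group 1 captures some text, `\1` only succeeds where that same text appears again.
Matches: at [0:2] → '66'; at [2:4] → '11'; at [4:6] → '11'.
`\1` in the replacement pulls in group 1's text for each match.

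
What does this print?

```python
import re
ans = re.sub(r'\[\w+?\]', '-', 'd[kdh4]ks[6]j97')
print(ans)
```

d-ks-j97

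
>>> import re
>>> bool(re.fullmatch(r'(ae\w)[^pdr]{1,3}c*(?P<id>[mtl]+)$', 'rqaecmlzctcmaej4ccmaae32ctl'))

False

Pattern: the literal 'ae', then a word character (captured); then 1 to 3 of any character except [pdr], then zero or more of the literal 'c'; then one or more of one of [mtl] (captured as 'id'); then anchored at the end.
`re.fullmatch` is like wrapping the pattern in `^…$` (in single-line mode).
Here there's no way to consume every character, so the call returns None, and `bool(None)` is False.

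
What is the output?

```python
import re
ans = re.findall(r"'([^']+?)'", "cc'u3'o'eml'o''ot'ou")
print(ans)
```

With a single group, `findall` returns only what that group captured — 3 items.

['u3', 'eml', 'ot']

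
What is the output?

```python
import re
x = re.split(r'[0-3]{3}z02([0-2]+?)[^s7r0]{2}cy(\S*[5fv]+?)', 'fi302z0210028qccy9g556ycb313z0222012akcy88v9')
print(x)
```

The pattern matches exactly 3 of a character in [0-3], then the literal 'z02'; then one or more of a character in [0-2] (lazy) (captured); then exactly 2 of any character except [s7r0], then the literal 'cy'; then zero or more of a non-whitespace character, then one or more of one of [5fv] (lazy) (captured).
Matches to split on: at [25:43] → '313z0222012akcy88v'.
The group in the pattern means `split` returns the separators' captures alongside the pieces.

['fi302z0210028qccy9g556ycb', '22012', '88v', '9']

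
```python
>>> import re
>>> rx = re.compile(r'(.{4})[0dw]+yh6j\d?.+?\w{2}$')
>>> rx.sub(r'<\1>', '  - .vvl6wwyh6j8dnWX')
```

The pattern matches exactly 4 of any character (captured); then one or more of one of [0dw], then the literal 'yh', then the literal '6j'; then optionally a digit; then one or more of any character (lazy); then exactly 2 of a word character; then anchored at the end.
Matches: at [5:20] → 'vvl6wwyh6j8dnWX'.
The replacement refers to a captured group, so each match is rewritten using its own captured text.

'  - .<vvl6>'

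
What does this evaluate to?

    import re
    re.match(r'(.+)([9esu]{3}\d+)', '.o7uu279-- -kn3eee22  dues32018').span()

`re.match` won't scan ahead — the pattern has to work from the very first character.
The match spans [0:31] → '.o7uu279-- -kn3eee22  dues32018'.

(0, 31)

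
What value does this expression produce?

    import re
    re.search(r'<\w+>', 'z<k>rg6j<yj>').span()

`re.search` tries every starting position until one works.
The match spans [1:4] → '<k>'.

(1, 4)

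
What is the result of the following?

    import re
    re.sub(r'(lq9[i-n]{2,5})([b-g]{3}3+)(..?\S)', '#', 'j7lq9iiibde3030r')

'j7#r'

Every occurrence is swapped for '#'.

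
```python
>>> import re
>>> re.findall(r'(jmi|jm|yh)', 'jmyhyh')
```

Because there's exactly one group, `findall` drops the full match and keeps group 1 from each hit.

['jm', 'yh', 'yh']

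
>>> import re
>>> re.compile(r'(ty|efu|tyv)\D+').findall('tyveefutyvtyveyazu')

['ty']

The regex engine tests alternatives in the order written; an earlier branch that matches wins even if a later one would match more.
With a single group, `findall` returns only what that group captured — 1 item.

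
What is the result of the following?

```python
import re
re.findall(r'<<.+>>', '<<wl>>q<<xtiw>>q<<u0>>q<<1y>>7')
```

['<<wl>>q<<xtiw>>q<<u0>>q<<1y>>']

Scanning left to right: at [0:29] → '<<wl>>q<<xtiw>>q<<u0>>q<<1y>>'.
Since nothing is captured, `findall` lists the 1 matched substring directly.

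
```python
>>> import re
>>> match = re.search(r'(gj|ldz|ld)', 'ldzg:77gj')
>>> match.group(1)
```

'ldz'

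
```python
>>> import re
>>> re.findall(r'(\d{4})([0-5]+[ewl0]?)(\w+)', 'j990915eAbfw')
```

The pattern matches exactly 4 of a digit (captured); then one or more of a character in [0-5], then optionally one of [ewl0] (captured); then one or more of a word character (captured).
Scanning left to right: at [1:12] match '990915eAbfw', groups = ('9909', '15e', 'Abfw').
With 3 capturing groups, `findall` returns a 3-tuple per match.

[('9909', '15e', 'Abfw')]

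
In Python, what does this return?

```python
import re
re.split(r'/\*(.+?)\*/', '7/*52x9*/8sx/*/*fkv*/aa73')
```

A non-greedy quantifier consumes as few characters as it can — just enough that the remainder of the pattern still matches from where it stops; whatever follows it matches normally.
`re.split` interleaves the captured-group text with the surrounding fragments.

['7', '52x9', '8sx', '/*fkv', 'aa73']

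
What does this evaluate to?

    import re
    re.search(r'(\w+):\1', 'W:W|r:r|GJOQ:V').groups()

`\1` is not a pattern — it's the concrete string captured by group 1, re-applied verbatim.
`re.search` scans for the first position where the pattern succeeds.
The match spans [0:3] → 'W:W'.
Captured: group 1 = 'W'.

('W',)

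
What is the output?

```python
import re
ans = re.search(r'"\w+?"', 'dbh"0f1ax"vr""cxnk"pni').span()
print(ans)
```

(3, 10)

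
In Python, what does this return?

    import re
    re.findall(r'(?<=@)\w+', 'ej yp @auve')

['auve']

The positive lookaround only admits positions where the adjacent text matches; those characters stay outside the span.
Walking the string: at [7:11] → 'auve'.
`findall` yields the raw match text (1 of them) because the pattern has no groups.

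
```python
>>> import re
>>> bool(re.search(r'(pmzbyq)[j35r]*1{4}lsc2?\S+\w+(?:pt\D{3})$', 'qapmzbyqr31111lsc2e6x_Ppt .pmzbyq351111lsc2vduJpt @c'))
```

True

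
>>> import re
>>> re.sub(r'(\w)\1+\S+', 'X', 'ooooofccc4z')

`\1` has to match the exact text group 1 already captured.
`sub` substitutes 'X' at each match site.

'X'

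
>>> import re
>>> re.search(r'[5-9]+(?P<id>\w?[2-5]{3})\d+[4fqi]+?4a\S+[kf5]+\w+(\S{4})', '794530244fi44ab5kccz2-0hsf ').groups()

('453', '-0hs')

This matches one or more of a character in [5-9]; then optionally a word character, then exactly 3 of a character in [2-5] (captured as 'id'); then one or more of a digit, then one or more of one of [4fqi] (lazy), then the literal '4a'; then one or more of a non-whitespace character, then one or more of one of [kf5], then one or more of a word character; then exactly 4 of a non-whitespace character (captured).
`re.search` scans for the first position where the pattern succeeds.
The match spans [0:25] → '794530244fi44ab5kccz2-0hs'.
Captured: group 1 = '453', group 2 = '-0hs'.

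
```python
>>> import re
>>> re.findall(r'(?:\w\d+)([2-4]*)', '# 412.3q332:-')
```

['', '']

Pattern: a word character, then one or more of a digit (non-capturing group); then zero or more of a character in [2-4] (captured).
Matches: at [2:5] match '412', group 1 = ''; at [7:11] match 'q332', group 1 = ''.
One capturing group, so `findall` returns just the captured substring from each match — 2 in all.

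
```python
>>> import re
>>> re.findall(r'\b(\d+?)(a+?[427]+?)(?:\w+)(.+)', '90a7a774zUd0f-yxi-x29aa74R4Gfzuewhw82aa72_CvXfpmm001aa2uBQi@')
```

This matches a word boundary (`\b`, zero-width); then one or more of a digit (lazy) (captured); then one or more of a literal 'a' (lazy), then one or more of one of [427] (lazy) (captured); then one or more of a word character (non-capturing group); then one or more of any character (captured).
Walking the string: at [0:60] match '90a7a774zUd0f-yxi-x29aa74R4Gfzuewhw82aa72_CvXfpmm001aa2uBQi@', groups = ('90', 'a7', '-yxi-x29aa74R4Gfzuewhw82aa72_CvXfpmm001aa2uBQi@').
Multiple groups make `findall` return tuples — one 3-tuple for the one match.

[('90', 'a7', '-yxi-x29aa74R4Gfzuewhw82aa72_CvXfpmm001aa2uBQi@')]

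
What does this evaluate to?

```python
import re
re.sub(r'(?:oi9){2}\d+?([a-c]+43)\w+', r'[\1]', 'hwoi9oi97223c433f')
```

The pattern matches the literal 'oi9' repeated 2 times, then one or more of a digit (lazy); then one or more of a character in [a-c], then the literal '43' (captured); then one or more of a word character.
The replacement refers to a captured group, so each match is rewritten using its own captured text.

'hw[c43]'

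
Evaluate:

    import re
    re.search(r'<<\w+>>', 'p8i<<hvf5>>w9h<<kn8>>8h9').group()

Unlike `match`, `search` isn't anchored — it looks for the pattern anywhere in the string.
The match spans [3:11] → '<<hvf5>>'.

'<<hvf5>>'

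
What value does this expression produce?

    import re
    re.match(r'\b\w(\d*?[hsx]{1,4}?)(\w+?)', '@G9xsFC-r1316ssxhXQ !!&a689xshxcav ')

None

`match` is anchored at position 0; if the pattern doesn't fit there, it returns None.
Here the string doesn't start with a match, so the call returns None.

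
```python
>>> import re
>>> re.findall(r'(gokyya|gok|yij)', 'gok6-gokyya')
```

['gok', 'gokyya']

Alternation tries branches left to right and keeps the first one that lets the overall match succeed at that position.
Matches: at [0:3] match 'gok', group 1 = 'gok'; at [5:11] match 'gokyya', group 1 = 'gokyya'.
One capturing group, so `findall` returns just the captured substring from each match — 2 in all.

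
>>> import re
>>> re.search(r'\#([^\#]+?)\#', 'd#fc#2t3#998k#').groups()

('fc',)

`search` walks the string left to right and returns the first match it finds.
The match spans [1:5] → '#fc#'.
Captured: group 1 = 'fc'.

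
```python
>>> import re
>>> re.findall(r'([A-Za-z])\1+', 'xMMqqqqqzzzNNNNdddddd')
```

['M', 'q', 'z', 'N', 'd']

A backreference is literal: `\1` must see the identical characters the first group matched.
Walking the string: at [1:3] match 'MM', group 1 = 'M'; at [3:8] match 'qqqqq', group 1 = 'q'; at [8:11] match 'zzz', group 1 = 'z'; at [11:15] match 'NNNN', group 1 = 'N'; at [15:21] match 'dddddd', group 1 = 'd'.
Because there's exactly one group, `findall` drops the full match and keeps group 1 from each hit.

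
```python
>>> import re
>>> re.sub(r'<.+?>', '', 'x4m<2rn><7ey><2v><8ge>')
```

Each match is replaced by ''.

'x4m'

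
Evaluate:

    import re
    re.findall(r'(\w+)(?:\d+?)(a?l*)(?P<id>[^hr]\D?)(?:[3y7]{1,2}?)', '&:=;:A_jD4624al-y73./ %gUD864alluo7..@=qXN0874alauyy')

[('A_jD462', 'al', '-y'), ('gUD86', 'all', 'uo'), ('qXN087', 'al', 'au')]

The pattern matches one or more of a word character (captured); then one or more of a digit (lazy) (non-capturing group); then optionally a literal 'a', then zero or more of a literal 'l' (captured); then any character except [hr], then optionally a non-digit (captured as 'id'); then 1 to 2 of one of [3y7] (lazy) (non-capturing group).
Multiple groups make `findall` return tuples — one 3-tuple for each match.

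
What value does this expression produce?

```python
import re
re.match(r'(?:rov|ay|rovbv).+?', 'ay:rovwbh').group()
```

'ay:'

`match` is anchored at position 0; if the pattern doesn't fit there, it returns None.
The match spans [0:3] → 'ay:'.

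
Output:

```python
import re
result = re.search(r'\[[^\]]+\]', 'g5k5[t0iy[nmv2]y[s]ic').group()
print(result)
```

[t0iy[nmv2]

The match spans [4:15] → '[t0iy[nmv2]'.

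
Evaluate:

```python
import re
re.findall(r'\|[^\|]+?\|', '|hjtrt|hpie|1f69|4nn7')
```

['|hjtrt|', '|1f69|']

No capturing groups, so `findall` returns the 2 full match strings.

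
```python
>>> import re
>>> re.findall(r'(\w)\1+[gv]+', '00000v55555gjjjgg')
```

The backreference `\1` re-matches whatever the first group consumed, character for character.
Matches: at [0:6] match '00000v', group 1 = '0'; at [6:12] match '55555g', group 1 = '5'; at [12:17] match 'jjjgg', group 1 = 'j'.
Because there's exactly one group, `findall` drops the full match and keeps group 1 from each hit.

['0', '5', 'j']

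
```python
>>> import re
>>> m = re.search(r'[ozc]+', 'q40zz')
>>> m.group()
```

'zz'

Pattern: one or more of one of [ozc].
`re.search` tries every starting position until one works.
The match spans [3:5] → 'zz'.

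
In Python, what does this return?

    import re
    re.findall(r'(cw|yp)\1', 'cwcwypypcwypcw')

['cw', 'yp']

A backreference is literal: `\1` must see the identical characters the first group matched.
Walking the string: at [0:4] match 'cwcw', group 1 = 'cw'; at [4:8] match 'ypyp', group 1 = 'yp'.
`findall` collects group 1 from each match (2 total).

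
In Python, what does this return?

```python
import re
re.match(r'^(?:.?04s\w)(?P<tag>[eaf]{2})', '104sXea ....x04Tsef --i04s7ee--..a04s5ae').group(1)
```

'ea'

The match spans [0:7] → '104sXea'.
Captured: group 1 = 'ea'.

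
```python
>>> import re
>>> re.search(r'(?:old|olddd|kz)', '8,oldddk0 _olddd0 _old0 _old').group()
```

'old'

Alternation isn't longest-match — the leftmost alternative that fits at this position is chosen.
The match spans [2:5] → 'old'.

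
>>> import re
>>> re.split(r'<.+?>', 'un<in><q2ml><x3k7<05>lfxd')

Because the quantifier is non-greedy, it stops expanding at the earliest point where the rest of the pattern can succeed.
Matches to split on: at [2:6] → '<in>'; at [6:12] → '<q2ml>'; at [12:21] → '<x3k7<05>'.
The string is cut at each match, leaving 4 pieces.

['un', '', '', 'lfxd']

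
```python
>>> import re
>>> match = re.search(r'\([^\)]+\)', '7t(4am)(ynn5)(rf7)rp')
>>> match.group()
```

'(4am)'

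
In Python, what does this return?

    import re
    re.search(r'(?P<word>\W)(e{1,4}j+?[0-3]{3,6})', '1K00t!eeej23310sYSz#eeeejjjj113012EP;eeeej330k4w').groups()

('!', 'eeej23310')

The match spans [5:15] → '!eeej23310'.
Captured: group 1 = '!', group 2 = 'eeej23310'.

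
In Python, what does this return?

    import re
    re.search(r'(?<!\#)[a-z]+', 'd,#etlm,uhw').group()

'd'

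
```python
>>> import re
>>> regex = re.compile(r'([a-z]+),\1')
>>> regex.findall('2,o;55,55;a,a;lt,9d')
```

A backreference is literal: `\1` must see the identical characters the first group matched.
Matches: at [10:13] match 'a,a', group 1 = 'a'.
Because there's exactly one group, `findall` drops the full match and keeps group 1 from the one hit.

['a']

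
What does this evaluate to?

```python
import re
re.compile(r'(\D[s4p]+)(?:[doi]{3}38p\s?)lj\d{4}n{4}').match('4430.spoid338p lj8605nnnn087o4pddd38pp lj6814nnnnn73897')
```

None

`re.match` won't scan ahead — the pattern has to work from the very first character.
Here the string doesn't start with a match, so the call returns None.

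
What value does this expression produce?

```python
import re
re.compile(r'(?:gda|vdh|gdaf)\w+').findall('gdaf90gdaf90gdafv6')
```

Since nothing is captured, `findall` lists the 1 matched substring directly.

['gdaf90gdaf90gdafv6']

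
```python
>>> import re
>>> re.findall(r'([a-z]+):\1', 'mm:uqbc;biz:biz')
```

`\1` has to match the exact text group 1 already captured.
Matches: at [8:15] match 'biz:biz', group 1 = 'biz'.
With a single group, `findall` returns only what that group captured — 1 item.

['biz']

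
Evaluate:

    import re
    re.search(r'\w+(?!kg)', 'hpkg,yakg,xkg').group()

'hpkg'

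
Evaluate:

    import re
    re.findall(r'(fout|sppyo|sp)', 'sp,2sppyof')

['sp', 'sppyo']

`|` is ordered: at each position the engine commits to the first alternative that works.
Walking the string: at [0:2] match 'sp', group 1 = 'sp'; at [4:9] match 'sppyo', group 1 = 'sppyo'.
With a single group, `findall` returns only what that group captured — 2 items.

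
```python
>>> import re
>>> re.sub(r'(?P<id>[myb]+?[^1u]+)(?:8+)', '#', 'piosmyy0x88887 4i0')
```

'pios#7 4i0'

Pattern: one or more of one of [myb] (lazy), then one or more of any character except [1u] (captured as 'id'); then one or more of a literal '8' (non-capturing group).
Matches: at [4:13] → 'myy0x8888'.
`sub` substitutes '#' at each match site.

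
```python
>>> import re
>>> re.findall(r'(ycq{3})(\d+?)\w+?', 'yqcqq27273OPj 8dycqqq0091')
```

[('ycqqq', '0')]

The pattern matches the literal 'yc', then exactly 3 of a literal 'q' (captured); then one or more of a digit (lazy) (captured); then one or more of a word character (lazy).
With the lazy modifier that quantifier settles for the fewest repetitions that let the rest of the pattern succeed (the atoms after it are unaffected and can still be greedy).
Matches: at [16:23] match 'ycqqq00', groups = ('ycqqq', '0').
With 2 capturing groups, `findall` returns a 2-tuple per match.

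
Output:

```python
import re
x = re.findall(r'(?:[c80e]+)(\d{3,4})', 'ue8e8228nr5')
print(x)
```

['228']

Because there's exactly one group, `findall` drops the full match and keeps group 1 from the one hit.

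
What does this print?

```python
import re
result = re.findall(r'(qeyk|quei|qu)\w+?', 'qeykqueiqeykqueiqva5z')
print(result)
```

Walking the string: at [0:5] match 'qeykq', group 1 = 'qeyk'; at [8:13] match 'qeykq', group 1 = 'qeyk'.
One capturing group, so `findall` returns just the captured substring from each match — 2 in all.

['qeyk', 'qeyk']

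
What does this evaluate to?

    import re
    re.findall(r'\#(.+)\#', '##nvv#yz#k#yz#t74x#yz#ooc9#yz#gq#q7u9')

['#nvv#yz#k#yz#t74x#yz#ooc9#yz#gq']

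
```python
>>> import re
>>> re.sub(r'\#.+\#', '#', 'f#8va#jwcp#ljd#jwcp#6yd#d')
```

'f#d'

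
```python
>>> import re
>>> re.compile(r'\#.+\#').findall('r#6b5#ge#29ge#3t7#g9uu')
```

No capturing groups, so `findall` returns the 1 full match string.

['#6b5#ge#29ge#3t7#']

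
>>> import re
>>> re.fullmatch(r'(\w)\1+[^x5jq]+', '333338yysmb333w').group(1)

A backreference is literal: `\1` must see the identical characters the first group matched.
`re.fullmatch` is like wrapping the pattern in `^…$` (in single-line mode).
The match spans [0:15] → '333338yysmb333w'.
Captured: group 1 = '3'.

'3'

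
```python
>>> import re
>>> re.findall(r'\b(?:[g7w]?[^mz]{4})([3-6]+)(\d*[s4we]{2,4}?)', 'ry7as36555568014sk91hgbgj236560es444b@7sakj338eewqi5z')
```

[('33', '8ee')]

This matches a word boundary (`\b`, zero-width); then optionally one of [g7w], then exactly 4 of any character except [mz] (non-capturing group); then one or more of a character in [3-6] (captured); then zero or more of a digit, then 2 to 4 of one of [s4we] (lazy) (captured).
2 groups means the one result is a tuple of 2 captured strings — 1 here.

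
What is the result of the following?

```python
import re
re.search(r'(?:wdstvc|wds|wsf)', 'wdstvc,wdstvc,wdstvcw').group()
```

`|` is ordered: at each position the engine commits to the first alternative that works.
`re.search` tries every starting position until one works.
The match spans [0:6] → 'wdstvc'.

'wdstvc'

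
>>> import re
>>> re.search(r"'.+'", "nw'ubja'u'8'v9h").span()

(2, 12)

Unlike `match`, `search` isn't anchored — it looks for the pattern anywhere in the string.
The match spans [2:12] → "'ubja'u'8'".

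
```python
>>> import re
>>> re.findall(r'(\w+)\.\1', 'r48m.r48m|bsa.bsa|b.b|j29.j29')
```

['r48m', 'bsa', 'b', 'j29']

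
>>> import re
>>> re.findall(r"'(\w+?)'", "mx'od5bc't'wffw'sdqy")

['od5bc', 'wffw']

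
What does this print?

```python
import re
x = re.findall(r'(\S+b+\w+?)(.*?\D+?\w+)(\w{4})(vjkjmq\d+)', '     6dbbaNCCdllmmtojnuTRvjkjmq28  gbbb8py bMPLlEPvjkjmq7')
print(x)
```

Pattern: one or more of a non-whitespace character, then one or more of the literal 'b', then one or more of a word character (lazy) (captured); then zero or more of any character (lazy), then one or more of a non-digit (lazy), then one or more of a word character (captured); then exactly 4 of a word character (captured); then the literal 'vjk', then the literal 'jmq', then one or more of a digit (captured).
A non-greedy quantifier consumes as few characters as it can — just enough that the remainder of the pattern still matches from where it stops; whatever follows it matches normally.
Scanning left to right: at [5:33] match '6dbbaNCCdllmmtojnuTRvjkjmq28', groups = ('6dbba', 'NCCdllmmtoj', 'nuTR', 'vjkjmq28'); at [35:57] match 'gbbb8py bMPLlEPvjkjmq7', groups = ('gbbb8', 'py bMP', 'LlEP', 'vjkjmq7').
Multiple groups make `findall` return tuples — one 4-tuple for each match.

[('6dbba', 'NCCdllmmtoj', 'nuTR', 'vjkjmq28'), ('gbbb8', 'py bMP', 'LlEP', 'vjkjmq7')]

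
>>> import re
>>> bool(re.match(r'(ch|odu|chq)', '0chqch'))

With `match`, the pattern is implicitly anchored at the beginning.
Here the pattern fails at index 0, so the call returns None, and `bool(None)` is False.

False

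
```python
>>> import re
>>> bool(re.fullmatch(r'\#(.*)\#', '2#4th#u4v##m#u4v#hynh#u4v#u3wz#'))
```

False

For `fullmatch`, every character of the input must be accounted for by the pattern.
Here the string isn't matched end-to-end, so the call returns None, and `bool(None)` is False.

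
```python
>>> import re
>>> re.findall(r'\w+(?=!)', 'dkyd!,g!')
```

The lookaround is zero-width — it requires the adjacent text to match without consuming it, so the asserted text isn't part of the match.
Since nothing is captured, `findall` lists the 2 matched substrings directly.

['dkyd', 'g']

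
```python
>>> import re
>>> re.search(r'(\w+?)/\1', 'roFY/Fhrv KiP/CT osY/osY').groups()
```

('osY',)

The backreference `\1` re-matches whatever the first group consumed, character for character.
`re.search` scans for the first position where the pattern succeeds.
The match spans [17:24] → 'osY/osY'.
Captured: group 1 = 'osY'.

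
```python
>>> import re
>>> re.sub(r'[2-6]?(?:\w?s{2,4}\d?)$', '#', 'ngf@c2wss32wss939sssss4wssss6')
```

'ngf@c2wss32wss939sssss#'

`sub` substitutes '#' at each match site.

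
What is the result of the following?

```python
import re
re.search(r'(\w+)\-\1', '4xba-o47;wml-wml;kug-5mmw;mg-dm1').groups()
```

('wml',)

A backreference is literal: `\1` must see the identical characters the first group matched.
`search` walks the string left to right and returns the first match it finds.
The match spans [9:16] → 'wml-wml'.
Captured: group 1 = 'wml'.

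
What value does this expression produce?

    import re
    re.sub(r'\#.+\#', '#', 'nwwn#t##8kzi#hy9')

Every occurrence is swapped for '#'.

'nwwn#hy9'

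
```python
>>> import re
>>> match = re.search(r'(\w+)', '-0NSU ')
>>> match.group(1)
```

'0NSU'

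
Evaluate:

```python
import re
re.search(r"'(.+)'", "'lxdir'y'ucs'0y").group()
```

"'lxdir'y'ucs'"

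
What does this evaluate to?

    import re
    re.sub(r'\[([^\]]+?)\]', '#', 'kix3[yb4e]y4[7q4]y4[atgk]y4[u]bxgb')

Every occurrence is swapped for '#'.

'kix3#y4#y4#y4#bxgb'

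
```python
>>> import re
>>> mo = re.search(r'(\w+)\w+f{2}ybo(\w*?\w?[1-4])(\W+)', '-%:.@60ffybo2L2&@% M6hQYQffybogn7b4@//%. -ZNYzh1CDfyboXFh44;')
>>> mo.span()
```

(5, 19)

The match spans [5:19] → '60ffybo2L2&@% '.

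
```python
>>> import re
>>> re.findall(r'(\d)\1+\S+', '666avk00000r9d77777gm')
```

['6']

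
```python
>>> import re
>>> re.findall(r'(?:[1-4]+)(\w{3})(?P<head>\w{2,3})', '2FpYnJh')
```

Pattern: one or more of a character in [1-4] (non-capturing group); then exactly 3 of a word character (captured); then 2 to 3 of a word character (captured as 'head').
2 groups means the one result is a tuple of 2 captured strings — 1 here.

[('FpY', 'nJh')]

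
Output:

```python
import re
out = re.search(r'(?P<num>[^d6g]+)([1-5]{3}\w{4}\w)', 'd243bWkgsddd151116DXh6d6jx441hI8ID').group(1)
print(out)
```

Pattern: one or more of any character except [d6g] (captured as 'num'); then exactly 3 of a character in [1-5], then exactly 4 of a word character, then a word character (captured).
Unlike `match`, `search` isn't anchored — it looks for the pattern anywhere in the string.
The match spans [12:22] → '151116DXh6'.
Captured: group 1 = '15', group 2 = '1116DXh6'.

15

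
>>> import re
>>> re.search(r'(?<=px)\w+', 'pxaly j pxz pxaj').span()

The lookaround is zero-width — it requires the adjacent text to match without consuming it, so the asserted text isn't part of the match.
The match spans [2:5] → 'aly'.

(2, 5)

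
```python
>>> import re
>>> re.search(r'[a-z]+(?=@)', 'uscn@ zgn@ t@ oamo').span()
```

(0, 4)

The positive lookaround only admits positions where the adjacent text matches; those characters stay outside the span.
The match spans [0:4] → 'uscn'.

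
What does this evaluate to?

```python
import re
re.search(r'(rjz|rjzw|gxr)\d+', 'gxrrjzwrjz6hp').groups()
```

`re.search` scans for the first position where the pattern succeeds.
The match spans [7:11] → 'rjz6'.
Captured: group 1 = 'rjz'.

('rjz',)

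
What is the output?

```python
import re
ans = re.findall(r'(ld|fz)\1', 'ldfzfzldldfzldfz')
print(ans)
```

['fz', 'ld']

The backreference `\1` re-matches whatever the first group consumed, character for character.
Matches: at [2:6] match 'fzfz', group 1 = 'fz'; at [6:10] match 'ldld', group 1 = 'ld'.
`findall` collects group 1 from each match (2 total).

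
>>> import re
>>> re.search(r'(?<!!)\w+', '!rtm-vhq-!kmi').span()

Because the assertion is negative and zero-width, positions next to the forbidden text are skipped.
`re.search` tries every starting position until one works.
The match spans [2:4] → 'tm'.

(2, 4)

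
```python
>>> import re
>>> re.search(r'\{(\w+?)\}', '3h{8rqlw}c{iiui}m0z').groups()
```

('8rqlw',)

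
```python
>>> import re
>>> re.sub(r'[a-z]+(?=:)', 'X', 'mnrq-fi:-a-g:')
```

The `(?=…)`/`(?<=…)` assertion just peeks at neighbouring text; it doesn't advance the match position.
Matches: at [5:7] → 'fi'; at [11:12] → 'g'.
`sub` substitutes 'X' at each match site.

'mnrq-X:-a-X:'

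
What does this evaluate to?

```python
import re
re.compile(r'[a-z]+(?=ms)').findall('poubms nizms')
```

Because the assertion is zero-width, the text it checks is not consumed and won't appear in the result.
Since nothing is captured, `findall` lists the 2 matched substrings directly.

['poub', 'niz']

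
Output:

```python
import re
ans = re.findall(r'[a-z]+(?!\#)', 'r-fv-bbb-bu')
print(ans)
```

Because the assertion is negative and zero-width, positions next to the forbidden text are skipped.
Walking the string: at [0:1] → 'r'; at [2:4] → 'fv'; at [5:8] → 'bbb'; at [9:11] → 'bu'.
No capturing groups, so `findall` returns the 4 full match strings.

['r', 'fv', 'bbb', 'bu']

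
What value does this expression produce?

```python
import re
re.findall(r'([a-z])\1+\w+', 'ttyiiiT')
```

['t']

`\1` has to match the exact text group 1 already captured.
Matches: at [0:7] match 'ttyiiiT', group 1 = 't'.
`findall` collects group 1 from the one match (1 total).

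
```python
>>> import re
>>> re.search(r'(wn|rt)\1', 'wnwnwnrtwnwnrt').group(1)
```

'wn'

The match spans [0:4] → 'wnwn'.
Captured: group 1 = 'wn'.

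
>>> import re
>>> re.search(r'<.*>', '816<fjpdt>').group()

The match spans [3:10] → '<fjpdt>'.

'<fjpdt>'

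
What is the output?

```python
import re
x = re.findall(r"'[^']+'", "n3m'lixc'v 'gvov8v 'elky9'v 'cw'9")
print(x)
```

Since nothing is captured, `findall` lists the 3 matched substrings directly.

["'lixc'", "'gvov8v '", "'v '"]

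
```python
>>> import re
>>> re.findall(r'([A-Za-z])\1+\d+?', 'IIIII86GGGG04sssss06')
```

The backreference `\1` re-matches whatever the first group consumed, character for character.
Matches: at [0:6] match 'IIIII8', group 1 = 'I'; at [7:12] match 'GGGG0', group 1 = 'G'; at [13:19] match 'sssss0', group 1 = 's'.
`findall` collects group 1 from each match (3 total).

['I', 'G', 's']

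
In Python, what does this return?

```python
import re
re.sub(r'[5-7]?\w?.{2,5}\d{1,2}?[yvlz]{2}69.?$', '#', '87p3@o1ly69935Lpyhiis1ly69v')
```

'87p3@o1ly69935L#'

The pattern matches optionally a character in [5-7], then optionally a word character, then 2 to 5 of any character; then 1 to 2 of a digit (lazy), then exactly 2 of one of [yvlz], then the literal '69'; then optionally any character; then anchored at the end.
Every occurrence is swapped for '#'.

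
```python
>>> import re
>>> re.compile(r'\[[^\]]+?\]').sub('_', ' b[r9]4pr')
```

' b_4pr'

Matches: at [2:6] → '[r9]'.
Each match is replaced by '_'.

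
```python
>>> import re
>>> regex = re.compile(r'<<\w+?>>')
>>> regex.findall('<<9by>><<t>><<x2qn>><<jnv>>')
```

['<<9by>>', '<<t>>', '<<x2qn>>', '<<jnv>>']

Scanning left to right: at [0:7] → '<<9by>>'; at [7:12] → '<<t>>'; at [12:20] → '<<x2qn>>'; at [20:27] → '<<jnv>>'.
No capturing groups, so `findall` returns the 4 full match strings.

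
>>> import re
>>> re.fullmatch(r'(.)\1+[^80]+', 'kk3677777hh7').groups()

('k',)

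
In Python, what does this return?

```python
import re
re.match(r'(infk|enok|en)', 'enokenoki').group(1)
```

'enok'

The match spans [0:4] → 'enok'.
Captured: group 1 = 'enok'.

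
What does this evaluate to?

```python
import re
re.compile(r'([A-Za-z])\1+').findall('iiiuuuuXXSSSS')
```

['i', 'u', 'X', 'S']

After group 1 captures some text, `\1` only succeeds where that same text appears again.
With a single group, `findall` returns only what that group captured — 4 items.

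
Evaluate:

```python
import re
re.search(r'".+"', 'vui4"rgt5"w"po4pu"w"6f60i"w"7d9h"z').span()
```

(4, 33)

`search` walks the string left to right and returns the first match it finds.
The match spans [4:33] → '"rgt5"w"po4pu"w"6f60i"w"7d9h"'.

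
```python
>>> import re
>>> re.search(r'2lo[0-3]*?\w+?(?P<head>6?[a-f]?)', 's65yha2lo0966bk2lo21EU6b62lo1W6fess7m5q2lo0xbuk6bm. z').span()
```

The pattern matches the literal '2lo', then zero or more of a character in [0-3] (lazy); then one or more of a word character (lazy); then optionally a literal '6', then optionally a character in [a-f] (captured as 'head').
Lazy quantifiers expand one character at a time until the remainder of the pattern can match.
`search` walks the string left to right and returns the first match it finds.
The match spans [6:10] → '2lo0'.
Captured: group 1 = ''.

(6, 10)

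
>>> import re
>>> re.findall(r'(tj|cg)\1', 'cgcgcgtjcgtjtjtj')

['cg', 'tj']

`\1` is not a pattern — it's the concrete string captured by group 1, re-applied verbatim.
Walking the string: at [0:4] match 'cgcg', group 1 = 'cg'; at [10:14] match 'tjtj', group 1 = 'tj'.
With a single group, `findall` returns only what that group captured — 2 items.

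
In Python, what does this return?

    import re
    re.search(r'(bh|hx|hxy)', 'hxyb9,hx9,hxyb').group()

'hx'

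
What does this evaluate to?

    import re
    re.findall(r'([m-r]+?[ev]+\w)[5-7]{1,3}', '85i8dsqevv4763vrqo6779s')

With a single group, `findall` returns only what that group captured — 1 item.

['qevv4']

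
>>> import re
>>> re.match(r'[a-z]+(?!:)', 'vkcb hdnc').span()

`re.match` won't scan ahead — the pattern has to work from the very first character.
The match spans [0:4] → 'vkcb'.

(0, 4)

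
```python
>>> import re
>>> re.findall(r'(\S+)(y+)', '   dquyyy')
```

Multiple groups make `findall` return tuples — one 2-tuple for the one match.

[('dquyy', 'y')]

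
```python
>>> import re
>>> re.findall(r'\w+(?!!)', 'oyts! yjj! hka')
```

['oyt', 'yj', 'hka']

Because the assertion is negative and zero-width, positions next to the forbidden text are skipped.
Walking the string: at [0:3] → 'oyt'; at [6:8] → 'yj'; at [11:14] → 'hka'.
`findall` yields the raw match text (3 of them) because the pattern has no groups.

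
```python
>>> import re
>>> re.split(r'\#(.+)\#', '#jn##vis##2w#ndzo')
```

['', 'jn##vis##2w', 'ndzo']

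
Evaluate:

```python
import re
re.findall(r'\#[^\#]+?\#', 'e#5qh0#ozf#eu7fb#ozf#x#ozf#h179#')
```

Walking the string: at [1:7] → '#5qh0#'; at [10:17] → '#eu7fb#'; at [20:23] → '#x#'; at [26:32] → '#h179#'.
With no groups in the pattern, `findall` gives back each whole match — 4 here.

['#5qh0#', '#eu7fb#', '#x#', '#h179#']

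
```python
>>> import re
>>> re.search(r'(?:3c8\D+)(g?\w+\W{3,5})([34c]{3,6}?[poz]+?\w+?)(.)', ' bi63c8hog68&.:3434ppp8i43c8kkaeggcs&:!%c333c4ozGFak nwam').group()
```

'3c8hog68&.:3434ppp'

Pattern: the literal '3c8', then one or more of a non-digit (non-capturing group); then optionally a literal 'g', then one or more of a word character, then 3 to 5 of a non-word character (captured); then 3 to 6 of one of [34c] (lazy), then one or more of one of [poz] (lazy), then one or more of a word character (lazy) (captured); then any character (captured).
With the lazy modifier that quantifier settles for the fewest repetitions that let the rest of the pattern succeed (the atoms after it are unaffected and can still be greedy).
`search` walks the string left to right and returns the first match it finds.
The match spans [4:22] → '3c8hog68&.:3434ppp'.
Captured: group 1 = '68&.:', group 2 = '3434pp', group 3 = 'p'.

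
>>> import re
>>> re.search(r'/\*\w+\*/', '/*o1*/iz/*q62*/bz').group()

The match spans [0:6] → '/*o1*/'.

'/*o1*/'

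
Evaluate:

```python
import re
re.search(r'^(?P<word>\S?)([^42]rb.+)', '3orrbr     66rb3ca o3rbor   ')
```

None

This matches anchored at the start of the string; then optionally a non-whitespace character (captured as 'word'); then any character except [42], then the literal 'rb', then one or more of any character (captured).
`re.search` tries every starting position until one works.
Here no position works, so the call returns None.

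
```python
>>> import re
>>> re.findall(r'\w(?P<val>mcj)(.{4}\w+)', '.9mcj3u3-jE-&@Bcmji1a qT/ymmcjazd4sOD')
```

[('mcj', '3u3-jE'), ('mcj', 'azd4sOD')]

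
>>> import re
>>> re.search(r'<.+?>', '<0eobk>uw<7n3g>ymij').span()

(0, 7)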